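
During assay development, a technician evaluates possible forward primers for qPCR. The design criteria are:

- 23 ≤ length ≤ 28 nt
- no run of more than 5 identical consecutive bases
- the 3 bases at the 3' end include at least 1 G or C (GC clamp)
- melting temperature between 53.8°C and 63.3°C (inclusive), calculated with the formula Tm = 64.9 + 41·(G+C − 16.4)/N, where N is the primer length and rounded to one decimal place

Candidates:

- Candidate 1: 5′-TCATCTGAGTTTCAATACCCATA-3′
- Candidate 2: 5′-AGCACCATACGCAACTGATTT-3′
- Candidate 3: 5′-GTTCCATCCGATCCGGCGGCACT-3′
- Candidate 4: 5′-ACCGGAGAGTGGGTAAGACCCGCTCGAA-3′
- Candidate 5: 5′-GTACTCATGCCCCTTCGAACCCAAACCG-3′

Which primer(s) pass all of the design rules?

Candidate 1 (23 nt, A=7 T=8 G=2 C=6): length 23 ✓; longest run = 3 ✓; 3' end ATA has 0 G/C, need ≥1 ✗; Tm = 64.9 + 41·(8 − 16.4)/23 = 49.9°C, outside 53.8–63.3°C ✗ — fails.
Candidate 2 (21 nt, A=7 T=5 G=3 C=6): length 21, outside 23–28 ✗; longest run = 3 ✓; 3' end TTT has 0 G/C, need ≥1 ✗; Tm = 64.9 + 41·(9 − 16.4)/21 = 50.5°C, outside 53.8–63.3°C ✗ — fails.
Candidate 3 (23 nt, A=3 T=5 G=6 C=9): length 23 ✓; longest run = 2 ✓; 3' end ACT has 1 G/C ✓; Tm = 64.9 + 41·(15 − 16.4)/23 = 62.4°C ✓ — passes.
Candidate 4 (28 nt, A=8 T=3 G=10 C=7): length 28 ✓; longest run = 3 ✓; 3' end GAA has 1 G/C ✓; Tm = 64.9 + 41·(17 − 16.4)/28 = 65.8°C, outside 53.8–63.3°C ✗ — fails.
Candidate 5 (28 nt, A=7 T=5 G=4 C=12): length 28 ✓; longest run = 4 ✓; 3' end CCG has 3 G/C ✓; Tm = 64.9 + 41·(16 − 16.4)/28 = 64.3°C, outside 53.8–63.3°C ✗ — fails.

Candidate 3 only.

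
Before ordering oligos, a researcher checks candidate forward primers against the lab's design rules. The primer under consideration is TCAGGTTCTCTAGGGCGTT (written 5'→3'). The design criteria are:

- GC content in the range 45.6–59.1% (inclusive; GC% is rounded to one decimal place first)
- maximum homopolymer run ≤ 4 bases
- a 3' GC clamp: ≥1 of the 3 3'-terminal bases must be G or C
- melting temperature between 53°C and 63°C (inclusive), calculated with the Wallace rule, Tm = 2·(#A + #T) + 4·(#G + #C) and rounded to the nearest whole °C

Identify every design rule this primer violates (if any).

Meets all criteria.

Base counts: A=2, T=7, G=6, C=4 (length 19).
GC content: GC 10/19 = 52.6% ✓
homopolymer run: longest run = 3 ✓
GC clamp: 3' end GTT has 1 G/C ✓
Tm: Tm = 2·9 + 4·10 = 58°C ✓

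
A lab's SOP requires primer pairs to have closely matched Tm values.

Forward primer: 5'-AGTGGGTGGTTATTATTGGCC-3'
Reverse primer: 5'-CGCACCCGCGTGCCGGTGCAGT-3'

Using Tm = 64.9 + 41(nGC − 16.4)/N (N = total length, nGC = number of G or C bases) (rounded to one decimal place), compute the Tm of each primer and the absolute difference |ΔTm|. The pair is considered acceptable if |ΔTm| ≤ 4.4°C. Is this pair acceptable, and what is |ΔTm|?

Forward: G+C = 10, N = 21 → Tm = 64.9 + 41·(10 − 16.4)/21 = 52.4°C.
Reverse: G+C = 17, N = 22 → Tm = 64.9 + 41·(17 − 16.4)/22 = 66.0°C.
|ΔTm| = |52.4 − 66.0| = 13.6°C, > 4.4°C.

|ΔTm| = 13.6°C; the pair is not acceptable.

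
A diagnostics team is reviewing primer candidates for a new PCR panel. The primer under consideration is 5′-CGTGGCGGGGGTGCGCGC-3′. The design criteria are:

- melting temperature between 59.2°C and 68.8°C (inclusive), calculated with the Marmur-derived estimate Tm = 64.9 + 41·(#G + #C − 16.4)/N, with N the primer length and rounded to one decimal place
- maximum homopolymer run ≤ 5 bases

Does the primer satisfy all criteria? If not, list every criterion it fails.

Meets all criteria.

Base counts: A=0, T=2, G=11, C=5 (length 18).
Tm: Tm = 64.9 + 41·(16 − 16.4)/18 = 64.0°C ✓
homopolymer run: longest run = 5 ✓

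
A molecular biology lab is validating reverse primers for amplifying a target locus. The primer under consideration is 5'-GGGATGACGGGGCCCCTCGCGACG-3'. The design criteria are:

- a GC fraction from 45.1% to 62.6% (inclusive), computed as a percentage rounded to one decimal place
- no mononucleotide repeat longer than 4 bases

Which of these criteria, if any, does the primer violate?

Base counts: A=3, T=2, G=11, C=8 (length 24).
GC content: GC 19/24 = 79.2%, outside 45.1–62.6% ✗
homopolymer run: longest run = 4 ✓

Fails: GC content.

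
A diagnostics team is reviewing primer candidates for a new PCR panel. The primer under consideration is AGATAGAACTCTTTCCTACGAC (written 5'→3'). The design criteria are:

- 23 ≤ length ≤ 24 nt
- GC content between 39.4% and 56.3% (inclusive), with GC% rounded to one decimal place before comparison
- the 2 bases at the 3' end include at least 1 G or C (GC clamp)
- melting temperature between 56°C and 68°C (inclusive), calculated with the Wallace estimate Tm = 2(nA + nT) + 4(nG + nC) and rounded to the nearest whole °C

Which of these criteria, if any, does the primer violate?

Fails: length.

Base counts: A=7, T=6, G=3, C=6 (length 22).
length: length 22, outside 23–24 ✗
GC content: GC 9/22 = 40.9% ✓
GC clamp: 3' end AC has 1 G/C ✓
Tm: Tm = 2·13 + 4·9 = 62°C ✓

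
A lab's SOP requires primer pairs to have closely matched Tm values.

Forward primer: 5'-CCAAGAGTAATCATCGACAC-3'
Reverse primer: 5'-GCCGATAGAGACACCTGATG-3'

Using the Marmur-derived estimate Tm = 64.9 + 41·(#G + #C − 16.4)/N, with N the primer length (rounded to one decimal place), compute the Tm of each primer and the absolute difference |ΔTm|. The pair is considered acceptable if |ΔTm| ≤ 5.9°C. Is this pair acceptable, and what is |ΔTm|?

Forward: G+C = 9, N = 20 → Tm = 64.9 + 41·(9 − 16.4)/20 = 49.7°C.
Reverse: G+C = 11, N = 20 → Tm = 64.9 + 41·(11 − 16.4)/20 = 53.8°C.
|ΔTm| = |49.7 − 53.8| = 4.1°C, ≤ 5.9°C.

|ΔTm| = 4.1°C; the pair is acceptable.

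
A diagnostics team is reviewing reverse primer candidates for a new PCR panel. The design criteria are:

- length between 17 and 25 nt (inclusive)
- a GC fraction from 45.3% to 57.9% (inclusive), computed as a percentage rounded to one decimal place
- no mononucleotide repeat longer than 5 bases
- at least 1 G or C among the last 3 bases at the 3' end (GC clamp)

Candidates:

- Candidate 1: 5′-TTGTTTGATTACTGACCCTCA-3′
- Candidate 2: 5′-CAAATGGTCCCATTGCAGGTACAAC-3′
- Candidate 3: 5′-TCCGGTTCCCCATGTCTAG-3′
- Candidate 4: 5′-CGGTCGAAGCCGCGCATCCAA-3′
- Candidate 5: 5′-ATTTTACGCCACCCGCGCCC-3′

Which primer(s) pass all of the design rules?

Candidate 2 and Candidate 3.

Candidate 1 (21 nt, A=4 T=9 G=3 C=5): length 21 ✓; GC 8/21 = 38.1%, outside 45.3–57.9% ✗; longest run = 3 ✓; 3' end TCA has 1 G/C ✓ — fails.
Candidate 2 (25 nt, A=8 T=5 G=5 C=7): length 25 ✓; GC 12/25 = 48.0% ✓; longest run = 3 ✓; 3' end AAC has 1 G/C ✓ — passes.
Candidate 3 (19 nt, A=2 T=6 G=4 C=7): length 19 ✓; GC 11/19 = 57.9% ✓; longest run = 4 ✓; 3' end TAG has 1 G/C ✓ — passes.
Candidate 4 (21 nt, A=5 T=2 G=6 C=8): length 21 ✓; GC 14/21 = 66.7%, outside 45.3–57.9% ✗; longest run = 2 ✓; 3' end CAA has 1 G/C ✓ — fails.
Candidate 5 (20 nt, A=3 T=4 G=3 C=10): length 20 ✓; GC 13/20 = 65.0%, outside 45.3–57.9% ✗; longest run = 4 ✓; 3' end CCC has 3 G/C ✓ — fails.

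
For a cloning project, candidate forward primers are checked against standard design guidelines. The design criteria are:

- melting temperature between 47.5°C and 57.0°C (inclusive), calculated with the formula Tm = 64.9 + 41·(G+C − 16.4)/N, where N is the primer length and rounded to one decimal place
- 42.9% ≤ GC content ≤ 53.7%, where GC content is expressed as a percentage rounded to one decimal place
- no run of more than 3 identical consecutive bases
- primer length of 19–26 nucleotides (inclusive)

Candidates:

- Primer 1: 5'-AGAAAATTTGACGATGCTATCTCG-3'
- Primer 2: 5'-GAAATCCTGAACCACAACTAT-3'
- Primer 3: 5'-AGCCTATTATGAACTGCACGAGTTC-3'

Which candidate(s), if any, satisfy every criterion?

Primer 1 (24 nt, A=8 T=7 G=5 C=4): Tm = 64.9 + 41·(9 − 16.4)/24 = 52.3°C ✓; GC 9/24 = 37.5%, outside 42.9–53.7% ✗; longest run = 4, exceeds 3 ✗; length 24 ✓ — fails.
Primer 2 (21 nt, A=9 T=4 G=2 C=6): Tm = 64.9 + 41·(8 − 16.4)/21 = 48.5°C ✓; GC 8/21 = 38.1%, outside 42.9–53.7% ✗; longest run = 3 ✓; length 21 ✓ — fails.
Primer 3 (25 nt, A=7 T=7 G=5 C=6): Tm = 64.9 + 41·(11 − 16.4)/25 = 56.0°C ✓; GC 11/25 = 44.0% ✓; longest run = 2 ✓; length 25 ✓ — passes.

Primer 3 only.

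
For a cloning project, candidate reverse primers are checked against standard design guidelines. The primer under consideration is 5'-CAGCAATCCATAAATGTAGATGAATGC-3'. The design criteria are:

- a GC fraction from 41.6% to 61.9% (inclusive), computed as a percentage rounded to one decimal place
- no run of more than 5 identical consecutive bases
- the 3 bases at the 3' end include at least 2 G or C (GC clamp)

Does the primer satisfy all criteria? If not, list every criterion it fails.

Base counts: A=11, T=6, G=5, C=5 (length 27).
GC content: GC 10/27 = 37.0%, outside 41.6–61.9% ✗
homopolymer run: longest run = 3 ✓
GC clamp: 3' end TGC has 2 G/C ✓

Fails: GC content.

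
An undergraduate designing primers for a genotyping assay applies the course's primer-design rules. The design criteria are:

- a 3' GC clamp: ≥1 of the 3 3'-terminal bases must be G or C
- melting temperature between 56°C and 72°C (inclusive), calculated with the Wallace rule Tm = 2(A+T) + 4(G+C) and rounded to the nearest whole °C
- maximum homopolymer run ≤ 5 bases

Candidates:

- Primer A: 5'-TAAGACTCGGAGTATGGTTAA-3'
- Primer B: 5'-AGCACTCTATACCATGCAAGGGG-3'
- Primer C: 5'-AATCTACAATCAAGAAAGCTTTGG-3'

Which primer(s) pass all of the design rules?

Primer A (21 nt, A=7 T=6 G=6 C=2): 3' end TAA has 0 G/C, need ≥1 ✗; Tm = 2·13 + 4·8 = 58°C ✓; longest run = 2 ✓ — fails.
Primer B (23 nt, A=7 T=4 G=6 C=6): 3' end GGG has 3 G/C ✓; Tm = 2·11 + 4·12 = 70°C ✓; longest run = 4 ✓ — passes.
Primer C (24 nt, A=10 T=6 G=4 C=4): 3' end TGG has 2 G/C ✓; Tm = 2·16 + 4·8 = 64°C ✓; longest run = 3 ✓ — passes.

Primer B and Primer C.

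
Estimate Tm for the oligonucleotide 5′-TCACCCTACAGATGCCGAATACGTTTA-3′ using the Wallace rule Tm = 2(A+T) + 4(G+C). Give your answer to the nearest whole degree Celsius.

Base counts: A=8, T=7, G=4, C=8 (length 27).
Tm = 2·(8+7) + 4·(4+8) = 2·15 + 4·12 = 30 + 48 = 78°C.

78°C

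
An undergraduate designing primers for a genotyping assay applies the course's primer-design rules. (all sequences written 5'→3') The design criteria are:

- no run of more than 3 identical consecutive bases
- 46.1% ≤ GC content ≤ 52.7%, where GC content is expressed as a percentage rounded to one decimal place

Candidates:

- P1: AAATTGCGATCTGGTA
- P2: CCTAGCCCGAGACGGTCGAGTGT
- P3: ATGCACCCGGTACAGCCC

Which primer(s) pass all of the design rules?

P1 (16 nt, A=5 T=5 G=4 C=2): longest run = 3 ✓; GC 6/16 = 37.5%, outside 46.1–52.7% ✗ — fails.
P2 (23 nt, A=4 T=4 G=8 C=7): longest run = 3 ✓; GC 15/23 = 65.2%, outside 46.1–52.7% ✗ — fails.
P3 (18 nt, A=4 T=2 G=4 C=8): longest run = 3 ✓; GC 12/18 = 66.7%, outside 46.1–52.7% ✗ — fails.

None of the candidates satisfy all criteria.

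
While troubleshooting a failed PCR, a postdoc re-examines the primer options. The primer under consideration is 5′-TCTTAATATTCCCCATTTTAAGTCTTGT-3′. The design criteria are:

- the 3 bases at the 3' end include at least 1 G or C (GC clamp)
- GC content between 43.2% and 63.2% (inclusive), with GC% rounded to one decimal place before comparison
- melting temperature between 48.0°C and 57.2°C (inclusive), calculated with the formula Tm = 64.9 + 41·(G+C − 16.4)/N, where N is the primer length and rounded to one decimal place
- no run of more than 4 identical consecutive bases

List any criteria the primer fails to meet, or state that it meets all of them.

Base counts: A=6, T=14, G=2, C=6 (length 28).
GC clamp: 3' end TGT has 1 G/C ✓
GC content: GC 8/28 = 28.6%, outside 43.2–63.2% ✗
Tm: Tm = 64.9 + 41·(8 − 16.4)/28 = 52.6°C ✓
homopolymer run: longest run = 4 ✓

Fails: GC content.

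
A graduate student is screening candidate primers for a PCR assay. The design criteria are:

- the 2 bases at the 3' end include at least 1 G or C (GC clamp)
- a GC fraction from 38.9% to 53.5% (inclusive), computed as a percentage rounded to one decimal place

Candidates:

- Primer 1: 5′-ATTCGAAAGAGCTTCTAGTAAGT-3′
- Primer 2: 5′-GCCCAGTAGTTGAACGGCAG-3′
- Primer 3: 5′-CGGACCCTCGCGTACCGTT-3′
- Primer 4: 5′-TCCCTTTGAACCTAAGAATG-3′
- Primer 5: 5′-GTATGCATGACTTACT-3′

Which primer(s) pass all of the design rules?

Primer 4 only.

Primer 1 (23 nt, A=8 T=7 G=5 C=3): 3' end GT has 1 G/C ✓; GC 8/23 = 34.8%, outside 38.9–53.5% ✗ — fails.
Primer 2 (20 nt, A=5 T=3 G=7 C=5): 3' end AG has 1 G/C ✓; GC 12/20 = 60.0%, outside 38.9–53.5% ✗ — fails.
Primer 3 (19 nt, A=2 T=4 G=5 C=8): 3' end TT has 0 G/C, need ≥1 ✗; GC 13/19 = 68.4%, outside 38.9–53.5% ✗ — fails.
Primer 4 (20 nt, A=6 T=6 G=3 C=5): 3' end TG has 1 G/C ✓; GC 8/20 = 40.0% ✓ — passes.
Primer 5 (16 nt, A=4 T=6 G=3 C=3): 3' end CT has 1 G/C ✓; GC 6/16 = 37.5%, outside 38.9–53.5% ✗ — fails.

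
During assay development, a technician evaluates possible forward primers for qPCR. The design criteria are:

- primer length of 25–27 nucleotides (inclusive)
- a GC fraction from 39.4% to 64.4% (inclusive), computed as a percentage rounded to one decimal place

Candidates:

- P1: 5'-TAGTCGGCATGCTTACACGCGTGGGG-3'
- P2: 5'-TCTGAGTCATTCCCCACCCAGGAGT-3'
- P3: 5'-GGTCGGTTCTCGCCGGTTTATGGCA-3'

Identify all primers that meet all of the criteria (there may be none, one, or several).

P1, P2 and P3.

P1 (26 nt, A=4 T=6 G=10 C=6): length 26 ✓; GC 16/26 = 61.5% ✓ — passes.
P2 (25 nt, A=5 T=6 G=5 C=9): length 25 ✓; GC 14/25 = 56.0% ✓ — passes.
P3 (25 nt, A=2 T=8 G=9 C=6): length 25 ✓; GC 15/25 = 60.0% ✓ — passes.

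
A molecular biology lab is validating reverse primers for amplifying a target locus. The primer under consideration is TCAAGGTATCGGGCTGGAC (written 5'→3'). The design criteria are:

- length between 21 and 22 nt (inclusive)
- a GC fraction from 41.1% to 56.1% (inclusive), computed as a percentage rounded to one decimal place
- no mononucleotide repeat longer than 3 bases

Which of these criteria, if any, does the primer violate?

Fails: length, GC content.

Base counts: A=4, T=4, G=7, C=4 (length 19).
length: length 19, outside 21–22 ✗
GC content: GC 11/19 = 57.9%, outside 41.1–56.1% ✗
homopolymer run: longest run = 3 ✓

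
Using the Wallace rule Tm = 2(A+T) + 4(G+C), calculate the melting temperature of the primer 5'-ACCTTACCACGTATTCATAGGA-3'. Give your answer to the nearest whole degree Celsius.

62°C

Base counts: A=7, T=6, G=3, C=6 (length 22).
Tm = 2·(7+6) + 4·(3+6) = 2·13 + 4·9 = 26 + 36 = 62°C.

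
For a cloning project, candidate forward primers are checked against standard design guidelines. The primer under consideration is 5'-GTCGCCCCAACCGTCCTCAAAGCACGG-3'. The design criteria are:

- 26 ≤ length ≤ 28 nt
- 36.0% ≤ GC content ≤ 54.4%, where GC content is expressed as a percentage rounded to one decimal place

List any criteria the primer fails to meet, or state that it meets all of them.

Fails: GC content.

Base counts: A=6, T=3, G=6, C=12 (length 27).
length: length 27 ✓
GC content: GC 18/27 = 66.7%, outside 36.0–54.4% ✗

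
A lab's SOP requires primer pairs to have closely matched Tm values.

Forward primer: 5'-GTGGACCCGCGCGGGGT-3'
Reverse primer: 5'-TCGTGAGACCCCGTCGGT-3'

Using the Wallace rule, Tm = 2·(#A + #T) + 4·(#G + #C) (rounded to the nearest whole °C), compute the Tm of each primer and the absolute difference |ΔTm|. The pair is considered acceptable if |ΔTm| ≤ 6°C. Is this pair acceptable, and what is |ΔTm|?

|ΔTm| = 2°C; the pair is acceptable.

Forward: A=1 T=2 G=9 C=5 → Tm = 2·3 + 4·14 = 62°C.
Reverse: A=2 T=4 G=6 C=6 → Tm = 2·6 + 4·12 = 60°C.
|ΔTm| = |62 − 60| = 2°C, ≤ 6°C.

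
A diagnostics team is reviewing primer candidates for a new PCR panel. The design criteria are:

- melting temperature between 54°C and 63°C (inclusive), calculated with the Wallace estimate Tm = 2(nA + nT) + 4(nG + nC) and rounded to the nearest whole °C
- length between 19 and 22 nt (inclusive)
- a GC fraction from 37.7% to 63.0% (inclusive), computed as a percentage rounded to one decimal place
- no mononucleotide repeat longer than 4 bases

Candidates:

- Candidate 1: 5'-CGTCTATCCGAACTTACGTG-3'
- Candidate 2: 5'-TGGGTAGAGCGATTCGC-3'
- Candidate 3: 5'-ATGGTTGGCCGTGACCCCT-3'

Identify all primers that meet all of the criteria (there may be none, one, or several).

Candidate 1 (20 nt, A=4 T=6 G=4 C=6): Tm = 2·10 + 4·10 = 60°C ✓; length 20 ✓; GC 10/20 = 50.0% ✓; longest run = 2 ✓ — passes.
Candidate 2 (17 nt, A=3 T=4 G=7 C=3): Tm = 2·7 + 4·10 = 54°C ✓; length 17, outside 19–22 ✗; GC 10/17 = 58.8% ✓; longest run = 3 ✓ — fails.
Candidate 3 (19 nt, A=2 T=5 G=6 C=6): Tm = 2·7 + 4·12 = 62°C ✓; length 19 ✓; GC 12/19 = 63.2%, outside 37.7–63.0% ✗; longest run = 4 ✓ — fails.

Candidate 1 only.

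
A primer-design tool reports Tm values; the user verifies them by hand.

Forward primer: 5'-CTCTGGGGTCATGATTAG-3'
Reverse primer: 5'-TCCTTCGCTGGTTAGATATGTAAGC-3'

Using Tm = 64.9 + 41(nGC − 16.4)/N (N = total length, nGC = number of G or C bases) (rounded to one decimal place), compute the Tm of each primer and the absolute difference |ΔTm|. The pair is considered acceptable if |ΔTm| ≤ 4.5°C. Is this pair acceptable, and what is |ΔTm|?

Forward: G+C = 9, N = 18 → Tm = 64.9 + 41·(9 − 16.4)/18 = 48.0°C.
Reverse: G+C = 11, N = 25 → Tm = 64.9 + 41·(11 − 16.4)/25 = 56.0°C.
|ΔTm| = |48.0 − 56.0| = 8.0°C, > 4.5°C.

|ΔTm| = 8.0°C; the pair is not acceptable.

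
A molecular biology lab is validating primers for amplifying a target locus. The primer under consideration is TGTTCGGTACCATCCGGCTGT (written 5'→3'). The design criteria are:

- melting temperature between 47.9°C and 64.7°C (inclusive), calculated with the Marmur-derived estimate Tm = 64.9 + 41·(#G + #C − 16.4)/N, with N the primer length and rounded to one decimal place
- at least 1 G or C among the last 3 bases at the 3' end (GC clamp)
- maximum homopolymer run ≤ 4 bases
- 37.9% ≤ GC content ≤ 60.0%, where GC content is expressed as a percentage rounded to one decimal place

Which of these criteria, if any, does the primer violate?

Meets all criteria.

Base counts: A=2, T=7, G=6, C=6 (length 21).
Tm: Tm = 64.9 + 41·(12 − 16.4)/21 = 56.3°C ✓
GC clamp: 3' end TGT has 1 G/C ✓
homopolymer run: longest run = 2 ✓
GC content: GC 12/21 = 57.1% ✓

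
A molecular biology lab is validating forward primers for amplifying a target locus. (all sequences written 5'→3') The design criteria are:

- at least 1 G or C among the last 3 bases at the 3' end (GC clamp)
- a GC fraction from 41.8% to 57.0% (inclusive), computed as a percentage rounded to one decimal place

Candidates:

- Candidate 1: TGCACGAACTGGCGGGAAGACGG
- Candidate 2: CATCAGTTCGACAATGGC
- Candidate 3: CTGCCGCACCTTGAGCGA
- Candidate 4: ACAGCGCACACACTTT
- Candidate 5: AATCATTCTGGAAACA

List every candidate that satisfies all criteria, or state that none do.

Candidate 1 (23 nt, A=6 T=2 G=10 C=5): 3' end CGG has 3 G/C ✓; GC 15/23 = 65.2%, outside 41.8–57.0% ✗ — fails.
Candidate 2 (18 nt, A=5 T=4 G=4 C=5): 3' end GGC has 3 G/C ✓; GC 9/18 = 50.0% ✓ — passes.
Candidate 3 (18 nt, A=3 T=3 G=5 C=7): 3' end CGA has 2 G/C ✓; GC 12/18 = 66.7%, outside 41.8–57.0% ✗ — fails.
Candidate 4 (16 nt, A=5 T=3 G=2 C=6): 3' end TTT has 0 G/C, need ≥1 ✗; GC 8/16 = 50.0% ✓ — fails.
Candidate 5 (16 nt, A=7 T=4 G=2 C=3): 3' end ACA has 1 G/C ✓; GC 5/16 = 31.3%, outside 41.8–57.0% ✗ — fails.

Candidate 2 only.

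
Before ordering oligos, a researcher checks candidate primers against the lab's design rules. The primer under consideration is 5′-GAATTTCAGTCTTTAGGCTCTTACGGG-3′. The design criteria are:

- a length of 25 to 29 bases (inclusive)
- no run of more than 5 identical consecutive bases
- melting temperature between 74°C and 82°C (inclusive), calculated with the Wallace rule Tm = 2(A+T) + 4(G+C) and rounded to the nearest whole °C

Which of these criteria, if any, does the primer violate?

Meets all criteria.

Base counts: A=5, T=10, G=7, C=5 (length 27).
length: length 27 ✓
homopolymer run: longest run = 3 ✓
Tm: Tm = 2·15 + 4·12 = 78°C ✓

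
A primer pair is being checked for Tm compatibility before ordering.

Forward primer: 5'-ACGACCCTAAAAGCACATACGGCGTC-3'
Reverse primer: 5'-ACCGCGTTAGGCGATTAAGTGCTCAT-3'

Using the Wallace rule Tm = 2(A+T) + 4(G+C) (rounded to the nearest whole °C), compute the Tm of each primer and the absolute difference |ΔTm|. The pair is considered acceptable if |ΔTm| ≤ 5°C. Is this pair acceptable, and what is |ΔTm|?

|ΔTm| = 2°C; the pair is acceptable.

Forward: A=9 T=3 G=5 C=9 → Tm = 2·12 + 4·14 = 80°C.
Reverse: A=6 T=7 G=7 C=6 → Tm = 2·13 + 4·13 = 78°C.
|ΔTm| = |80 − 78| = 2°C, ≤ 5°C.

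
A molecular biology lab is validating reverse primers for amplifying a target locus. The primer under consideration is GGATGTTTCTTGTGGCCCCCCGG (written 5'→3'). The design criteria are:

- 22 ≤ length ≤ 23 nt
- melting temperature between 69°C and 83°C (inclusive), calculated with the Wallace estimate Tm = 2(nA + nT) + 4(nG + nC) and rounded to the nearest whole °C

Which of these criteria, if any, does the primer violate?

Base counts: A=1, T=7, G=8, C=7 (length 23).
length: length 23 ✓
Tm: Tm = 2·8 + 4·15 = 76°C ✓

Meets all criteria.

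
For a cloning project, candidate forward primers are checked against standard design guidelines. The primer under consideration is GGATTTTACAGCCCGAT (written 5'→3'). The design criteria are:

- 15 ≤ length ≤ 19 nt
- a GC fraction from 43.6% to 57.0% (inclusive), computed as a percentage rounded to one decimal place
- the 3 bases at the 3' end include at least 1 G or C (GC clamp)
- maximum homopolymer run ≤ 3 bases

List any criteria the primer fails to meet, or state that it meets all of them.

Fails: homopolymer run.

Base counts: A=4, T=5, G=4, C=4 (length 17).
length: length 17 ✓
GC content: GC 8/17 = 47.1% ✓
GC clamp: 3' end GAT has 1 G/C ✓
homopolymer run: longest run = 4, exceeds 3 ✗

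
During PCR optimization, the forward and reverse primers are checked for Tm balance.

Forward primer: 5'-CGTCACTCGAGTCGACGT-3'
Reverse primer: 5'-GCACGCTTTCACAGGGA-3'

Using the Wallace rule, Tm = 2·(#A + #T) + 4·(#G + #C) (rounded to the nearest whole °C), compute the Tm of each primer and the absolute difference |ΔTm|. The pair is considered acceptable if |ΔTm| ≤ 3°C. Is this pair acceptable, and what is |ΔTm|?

|ΔTm| = 4°C; the pair is not acceptable.

Forward: A=3 T=4 G=5 C=6 → Tm = 2·7 + 4·11 = 58°C.
Reverse: A=4 T=3 G=5 C=5 → Tm = 2·7 + 4·10 = 54°C.
|ΔTm| = |58 − 54| = 4°C, > 3°C.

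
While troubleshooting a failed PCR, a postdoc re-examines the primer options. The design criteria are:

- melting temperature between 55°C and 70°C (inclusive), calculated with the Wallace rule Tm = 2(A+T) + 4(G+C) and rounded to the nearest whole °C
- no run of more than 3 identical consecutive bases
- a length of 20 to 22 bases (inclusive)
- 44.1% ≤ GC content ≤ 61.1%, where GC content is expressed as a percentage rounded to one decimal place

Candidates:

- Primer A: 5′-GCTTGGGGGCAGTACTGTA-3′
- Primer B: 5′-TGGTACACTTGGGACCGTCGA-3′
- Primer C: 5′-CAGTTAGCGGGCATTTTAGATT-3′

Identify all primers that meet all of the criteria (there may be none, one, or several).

Primer A (19 nt, A=3 T=5 G=8 C=3): Tm = 2·8 + 4·11 = 60°C ✓; longest run = 5, exceeds 3 ✗; length 19, outside 20–22 ✗; GC 11/19 = 57.9% ✓ — fails.
Primer B (21 nt, A=4 T=5 G=7 C=5): Tm = 2·9 + 4·12 = 66°C ✓; longest run = 3 ✓; length 21 ✓; GC 12/21 = 57.1% ✓ — passes.
Primer C (22 nt, A=5 T=8 G=6 C=3): Tm = 2·13 + 4·9 = 62°C ✓; longest run = 4, exceeds 3 ✗; length 22 ✓; GC 9/22 = 40.9%, outside 44.1–61.1% ✗ — fails.

Primer B only.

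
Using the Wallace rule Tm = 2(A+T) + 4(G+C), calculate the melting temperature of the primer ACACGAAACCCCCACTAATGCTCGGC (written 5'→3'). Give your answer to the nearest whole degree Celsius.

Base counts: A=8, T=3, G=4, C=11 (length 26).
Tm = 2·(8+3) + 4·(4+11) = 2·11 + 4·15 = 22 + 60 = 82°C.

82°C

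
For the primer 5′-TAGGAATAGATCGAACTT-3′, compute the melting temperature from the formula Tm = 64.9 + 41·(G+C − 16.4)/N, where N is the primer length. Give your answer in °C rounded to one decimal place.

Base counts: A=7, T=5, G=4, C=2; G+C = 6, N = 18.
Tm = 64.9 + 41·(6 − 16.4)/18 = 64.9 + -426.40/18 = 41.2°C.

41.2°C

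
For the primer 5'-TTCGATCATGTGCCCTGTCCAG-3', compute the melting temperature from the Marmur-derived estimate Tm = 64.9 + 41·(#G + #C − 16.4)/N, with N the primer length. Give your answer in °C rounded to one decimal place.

Base counts: A=3, T=7, G=5, C=7; G+C = 12, N = 22.
Tm = 64.9 + 41·(12 − 16.4)/22 = 64.9 + -180.40/22 = 56.7°C.

56.7°C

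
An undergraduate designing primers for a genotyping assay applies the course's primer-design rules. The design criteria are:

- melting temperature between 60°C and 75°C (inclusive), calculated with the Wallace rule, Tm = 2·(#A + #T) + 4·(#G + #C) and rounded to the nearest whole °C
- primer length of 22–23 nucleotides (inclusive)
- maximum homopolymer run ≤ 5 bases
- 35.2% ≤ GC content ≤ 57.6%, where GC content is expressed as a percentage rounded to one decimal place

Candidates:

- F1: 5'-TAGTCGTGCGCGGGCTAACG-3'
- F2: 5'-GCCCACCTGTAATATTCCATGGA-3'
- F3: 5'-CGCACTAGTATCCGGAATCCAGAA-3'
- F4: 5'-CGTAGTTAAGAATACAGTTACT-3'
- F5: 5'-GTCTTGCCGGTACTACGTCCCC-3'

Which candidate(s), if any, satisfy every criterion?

F2 only.

F1 (20 nt, A=3 T=4 G=8 C=5): Tm = 2·7 + 4·13 = 66°C ✓; length 20, outside 22–23 ✗; longest run = 3 ✓; GC 13/20 = 65.0%, outside 35.2–57.6% ✗ — fails.
F2 (23 nt, A=6 T=6 G=4 C=7): Tm = 2·12 + 4·11 = 68°C ✓; length 23 ✓; longest run = 3 ✓; GC 11/23 = 47.8% ✓ — passes.
F3 (24 nt, A=8 T=4 G=5 C=7): Tm = 2·12 + 4·12 = 72°C ✓; length 24, outside 22–23 ✗; longest run = 2 ✓; GC 12/24 = 50.0% ✓ — fails.
F4 (22 nt, A=8 T=7 G=4 C=3): Tm = 2·15 + 4·7 = 58°C, outside 60–75°C ✗; length 22 ✓; longest run = 2 ✓; GC 7/22 = 31.8%, outside 35.2–57.6% ✗ — fails.
F5 (22 nt, A=2 T=6 G=5 C=9): Tm = 2·8 + 4·14 = 72°C ✓; length 22 ✓; longest run = 4 ✓; GC 14/22 = 63.6%, outside 35.2–57.6% ✗ — fails.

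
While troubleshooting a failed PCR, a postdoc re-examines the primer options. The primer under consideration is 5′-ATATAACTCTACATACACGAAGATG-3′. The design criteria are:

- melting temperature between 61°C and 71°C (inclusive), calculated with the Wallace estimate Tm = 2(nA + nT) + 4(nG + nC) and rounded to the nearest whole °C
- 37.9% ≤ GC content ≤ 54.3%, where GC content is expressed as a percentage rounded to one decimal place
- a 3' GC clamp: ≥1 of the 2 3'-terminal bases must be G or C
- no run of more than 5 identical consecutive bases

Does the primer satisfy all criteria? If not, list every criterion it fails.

Base counts: A=11, T=6, G=3, C=5 (length 25).
Tm: Tm = 2·17 + 4·8 = 66°C ✓
GC content: GC 8/25 = 32.0%, outside 37.9–54.3% ✗
GC clamp: 3' end TG has 1 G/C ✓
homopolymer run: longest run = 2 ✓

Fails: GC content.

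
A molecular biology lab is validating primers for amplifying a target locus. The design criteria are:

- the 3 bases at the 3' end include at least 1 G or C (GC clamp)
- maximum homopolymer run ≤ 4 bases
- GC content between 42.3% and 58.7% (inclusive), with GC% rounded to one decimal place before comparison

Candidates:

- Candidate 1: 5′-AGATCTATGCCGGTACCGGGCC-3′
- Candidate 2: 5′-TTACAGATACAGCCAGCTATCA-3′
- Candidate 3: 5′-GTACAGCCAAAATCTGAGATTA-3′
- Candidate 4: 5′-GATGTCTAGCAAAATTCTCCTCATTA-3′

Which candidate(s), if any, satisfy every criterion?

Candidate 1 (22 nt, A=4 T=4 G=7 C=7): 3' end GCC has 3 G/C ✓; longest run = 3 ✓; GC 14/22 = 63.6%, outside 42.3–58.7% ✗ — fails.
Candidate 2 (22 nt, A=8 T=5 G=3 C=6): 3' end TCA has 1 G/C ✓; longest run = 2 ✓; GC 9/22 = 40.9%, outside 42.3–58.7% ✗ — fails.
Candidate 3 (22 nt, A=9 T=5 G=4 C=4): 3' end TTA has 0 G/C, need ≥1 ✗; longest run = 4 ✓; GC 8/22 = 36.4%, outside 42.3–58.7% ✗ — fails.
Candidate 4 (26 nt, A=8 T=9 G=3 C=6): 3' end TTA has 0 G/C, need ≥1 ✗; longest run = 4 ✓; GC 9/26 = 34.6%, outside 42.3–58.7% ✗ — fails.

None of the candidates satisfy all criteria.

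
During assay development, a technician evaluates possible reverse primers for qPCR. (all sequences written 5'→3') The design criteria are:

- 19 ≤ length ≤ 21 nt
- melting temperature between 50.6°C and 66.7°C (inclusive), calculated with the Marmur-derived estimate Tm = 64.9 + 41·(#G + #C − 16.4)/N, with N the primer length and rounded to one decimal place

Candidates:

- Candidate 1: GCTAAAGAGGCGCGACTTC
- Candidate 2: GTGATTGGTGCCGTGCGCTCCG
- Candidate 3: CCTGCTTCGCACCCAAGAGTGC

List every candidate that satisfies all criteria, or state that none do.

Candidate 1 only.

Candidate 1 (19 nt, A=5 T=3 G=6 C=5): length 19 ✓; Tm = 64.9 + 41·(11 − 16.4)/19 = 53.2°C ✓ — passes.
Candidate 2 (22 nt, A=1 T=6 G=9 C=6): length 22, outside 19–21 ✗; Tm = 64.9 + 41·(15 − 16.4)/22 = 62.3°C ✓ — fails.
Candidate 3 (22 nt, A=4 T=4 G=5 C=9): length 22, outside 19–21 ✗; Tm = 64.9 + 41·(14 − 16.4)/22 = 60.4°C ✓ — fails.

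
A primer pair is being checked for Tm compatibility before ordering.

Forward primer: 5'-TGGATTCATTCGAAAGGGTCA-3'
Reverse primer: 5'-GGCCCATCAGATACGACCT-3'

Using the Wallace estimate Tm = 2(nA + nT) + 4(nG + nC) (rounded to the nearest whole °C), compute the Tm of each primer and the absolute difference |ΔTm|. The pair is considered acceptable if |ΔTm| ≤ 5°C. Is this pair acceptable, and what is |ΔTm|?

Forward: A=6 T=6 G=6 C=3 → Tm = 2·12 + 4·9 = 60°C.
Reverse: A=5 T=3 G=4 C=7 → Tm = 2·8 + 4·11 = 60°C.
|ΔTm| = |60 − 60| = 0°C, ≤ 5°C.

|ΔTm| = 0°C; the pair is acceptable.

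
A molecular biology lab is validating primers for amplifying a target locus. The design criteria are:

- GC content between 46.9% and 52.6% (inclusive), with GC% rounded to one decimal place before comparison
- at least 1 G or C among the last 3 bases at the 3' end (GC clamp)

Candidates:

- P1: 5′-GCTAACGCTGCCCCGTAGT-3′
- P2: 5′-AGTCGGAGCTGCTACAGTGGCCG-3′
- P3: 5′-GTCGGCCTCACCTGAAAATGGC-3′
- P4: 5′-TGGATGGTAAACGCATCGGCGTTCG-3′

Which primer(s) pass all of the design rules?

None of the candidates satisfy all criteria.

P1 (19 nt, A=3 T=4 G=5 C=7): GC 12/19 = 63.2%, outside 46.9–52.6% ✗; 3' end AGT has 1 G/C ✓ — fails.
P2 (23 nt, A=4 T=4 G=9 C=6): GC 15/23 = 65.2%, outside 46.9–52.6% ✗; 3' end CCG has 3 G/C ✓ — fails.
P3 (22 nt, A=5 T=4 G=6 C=7): GC 13/22 = 59.1%, outside 46.9–52.6% ✗; 3' end GGC has 3 G/C ✓ — fails.
P4 (25 nt, A=5 T=6 G=9 C=5): GC 14/25 = 56.0%, outside 46.9–52.6% ✗; 3' end TCG has 2 G/C ✓ — fails.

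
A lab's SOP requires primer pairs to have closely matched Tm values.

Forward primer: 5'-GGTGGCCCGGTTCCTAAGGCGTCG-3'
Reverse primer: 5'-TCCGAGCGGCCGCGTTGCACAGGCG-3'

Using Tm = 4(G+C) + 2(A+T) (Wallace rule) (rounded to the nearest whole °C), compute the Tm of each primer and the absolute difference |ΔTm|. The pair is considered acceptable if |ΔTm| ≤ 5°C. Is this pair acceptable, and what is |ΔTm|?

|ΔTm| = 6°C; the pair is not acceptable.

Forward: A=2 T=5 G=10 C=7 → Tm = 2·7 + 4·17 = 82°C.
Reverse: A=3 T=3 G=10 C=9 → Tm = 2·6 + 4·19 = 88°C.
|ΔTm| = |82 − 88| = 6°C, > 5°C.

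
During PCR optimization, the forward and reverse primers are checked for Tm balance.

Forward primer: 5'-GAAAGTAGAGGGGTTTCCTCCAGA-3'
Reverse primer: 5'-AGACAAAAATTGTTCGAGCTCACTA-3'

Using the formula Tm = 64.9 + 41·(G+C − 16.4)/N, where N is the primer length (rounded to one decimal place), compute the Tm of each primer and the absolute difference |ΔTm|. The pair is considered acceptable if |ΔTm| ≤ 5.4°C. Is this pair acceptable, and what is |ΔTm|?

Forward: G+C = 12, N = 24 → Tm = 64.9 + 41·(12 − 16.4)/24 = 57.4°C.
Reverse: G+C = 9, N = 25 → Tm = 64.9 + 41·(9 − 16.4)/25 = 52.8°C.
|ΔTm| = |57.4 − 52.8| = 4.6°C, ≤ 5.4°C.

|ΔTm| = 4.6°C; the pair is acceptable.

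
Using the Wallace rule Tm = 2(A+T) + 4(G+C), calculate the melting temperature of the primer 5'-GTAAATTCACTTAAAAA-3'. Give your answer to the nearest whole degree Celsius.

40°C

Base counts: A=9, T=5, G=1, C=2 (length 17).
Tm = 2·(9+5) + 4·(1+2) = 2·14 + 4·3 = 28 + 12 = 40°C.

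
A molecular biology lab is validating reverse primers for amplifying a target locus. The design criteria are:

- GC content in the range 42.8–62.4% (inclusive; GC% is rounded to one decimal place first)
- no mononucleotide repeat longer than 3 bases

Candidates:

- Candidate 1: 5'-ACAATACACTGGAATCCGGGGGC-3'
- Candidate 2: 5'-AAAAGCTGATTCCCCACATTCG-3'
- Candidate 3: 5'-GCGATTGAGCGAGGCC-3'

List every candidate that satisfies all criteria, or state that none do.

None of the candidates satisfy all criteria.

Candidate 1 (23 nt, A=7 T=3 G=7 C=6): GC 13/23 = 56.5% ✓; longest run = 5, exceeds 3 ✗ — fails.
Candidate 2 (22 nt, A=7 T=5 G=3 C=7): GC 10/22 = 45.5% ✓; longest run = 4, exceeds 3 ✗ — fails.
Candidate 3 (16 nt, A=3 T=2 G=7 C=4): GC 11/16 = 68.8%, outside 42.8–62.4% ✗; longest run = 2 ✓ — fails.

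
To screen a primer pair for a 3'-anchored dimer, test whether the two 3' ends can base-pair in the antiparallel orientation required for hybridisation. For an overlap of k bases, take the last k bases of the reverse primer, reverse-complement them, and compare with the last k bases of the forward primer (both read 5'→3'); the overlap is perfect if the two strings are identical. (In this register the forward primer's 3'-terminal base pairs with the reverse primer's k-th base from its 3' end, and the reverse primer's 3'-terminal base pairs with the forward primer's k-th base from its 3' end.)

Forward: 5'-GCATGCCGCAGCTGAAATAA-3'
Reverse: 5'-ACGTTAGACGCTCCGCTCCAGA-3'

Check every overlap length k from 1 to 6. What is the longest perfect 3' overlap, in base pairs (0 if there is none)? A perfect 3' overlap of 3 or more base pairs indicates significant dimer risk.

Longest perfect overlap: 0 complementary base pairs; below the dimer-risk threshold (threshold 3).

Last 6 bases (5'→3') — forward …AAATAA, reverse …TCCAGA.
Reverse complement of the reverse primer's last 6 bases: TCTGGA; its first k bases are the reverse complement of the reverse primer's last k bases, so a perfect k-base overlap needs the forward primer's last k bases to equal them.
Comparing (forward last k vs required): k=1: A vs T ✗; k=2: AA vs TC ✗; k=3: TAA vs TCT ✗; k=4: ATAA vs TCTG ✗; k=5: AATAA vs TCTGG ✗; k=6: AAATAA vs TCTGGA ✗.
No overlap length from 1 to 6 is perfect, so the longest perfect 3' overlap is 0.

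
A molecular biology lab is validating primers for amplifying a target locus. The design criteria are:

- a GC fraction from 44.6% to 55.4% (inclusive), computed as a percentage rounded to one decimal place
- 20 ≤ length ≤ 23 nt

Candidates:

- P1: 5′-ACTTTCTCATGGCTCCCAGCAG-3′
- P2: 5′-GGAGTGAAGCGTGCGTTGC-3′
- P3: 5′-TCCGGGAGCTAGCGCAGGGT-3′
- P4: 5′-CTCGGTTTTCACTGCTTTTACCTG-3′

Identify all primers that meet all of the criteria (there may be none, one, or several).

P1 only.

P1 (22 nt, A=4 T=6 G=4 C=8): GC 12/22 = 54.5% ✓; length 22 ✓ — passes.
P2 (19 nt, A=3 T=4 G=9 C=3): GC 12/19 = 63.2%, outside 44.6–55.4% ✗; length 19, outside 20–23 ✗ — fails.
P3 (20 nt, A=3 T=3 G=9 C=5): GC 14/20 = 70.0%, outside 44.6–55.4% ✗; length 20 ✓ — fails.
P4 (24 nt, A=2 T=11 G=4 C=7): GC 11/24 = 45.8% ✓; length 24, outside 20–23 ✗ — fails.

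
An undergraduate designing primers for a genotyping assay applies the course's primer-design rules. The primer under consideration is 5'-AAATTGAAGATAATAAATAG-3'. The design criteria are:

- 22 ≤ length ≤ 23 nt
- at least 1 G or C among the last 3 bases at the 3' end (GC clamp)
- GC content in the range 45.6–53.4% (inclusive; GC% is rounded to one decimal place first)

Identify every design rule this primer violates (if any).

Base counts: A=12, T=5, G=3, C=0 (length 20).
length: length 20, outside 22–23 ✗
GC clamp: 3' end TAG has 1 G/C ✓
GC content: GC 3/20 = 15.0%, outside 45.6–53.4% ✗

Fails: length, GC content.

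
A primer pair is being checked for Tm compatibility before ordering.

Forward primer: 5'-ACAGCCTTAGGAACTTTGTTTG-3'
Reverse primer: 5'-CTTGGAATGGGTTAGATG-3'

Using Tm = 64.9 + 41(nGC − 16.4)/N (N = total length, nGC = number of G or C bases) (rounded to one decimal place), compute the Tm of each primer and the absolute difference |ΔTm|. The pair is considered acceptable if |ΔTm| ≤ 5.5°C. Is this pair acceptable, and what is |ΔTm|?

|ΔTm| = 5.3°C; the pair is acceptable.

Forward: G+C = 9, N = 22 → Tm = 64.9 + 41·(9 − 16.4)/22 = 51.1°C.
Reverse: G+C = 8, N = 18 → Tm = 64.9 + 41·(8 − 16.4)/18 = 45.8°C.
|ΔTm| = |51.1 − 45.8| = 5.3°C, ≤ 5.5°C.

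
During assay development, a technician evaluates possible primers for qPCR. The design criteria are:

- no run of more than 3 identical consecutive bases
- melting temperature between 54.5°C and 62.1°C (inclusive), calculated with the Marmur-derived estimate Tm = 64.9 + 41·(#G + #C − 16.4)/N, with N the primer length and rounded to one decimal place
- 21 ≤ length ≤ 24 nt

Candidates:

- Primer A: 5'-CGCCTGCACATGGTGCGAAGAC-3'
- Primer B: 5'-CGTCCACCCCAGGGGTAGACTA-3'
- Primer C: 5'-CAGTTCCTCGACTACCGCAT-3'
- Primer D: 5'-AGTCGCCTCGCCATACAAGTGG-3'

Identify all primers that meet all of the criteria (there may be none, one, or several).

Primer A (22 nt, A=5 T=3 G=7 C=7): longest run = 2 ✓; Tm = 64.9 + 41·(14 − 16.4)/22 = 60.4°C ✓; length 22 ✓ — passes.
Primer B (22 nt, A=5 T=3 G=6 C=8): longest run = 4, exceeds 3 ✗; Tm = 64.9 + 41·(14 − 16.4)/22 = 60.4°C ✓; length 22 ✓ — fails.
Primer C (20 nt, A=4 T=5 G=3 C=8): longest run = 2 ✓; Tm = 64.9 + 41·(11 − 16.4)/20 = 53.8°C, outside 54.5–62.1°C ✗; length 20, outside 21–24 ✗ — fails.
Primer D (22 nt, A=5 T=4 G=6 C=7): longest run = 2 ✓; Tm = 64.9 + 41·(13 − 16.4)/22 = 58.6°C ✓; length 22 ✓ — passes.

Primer A and Primer D.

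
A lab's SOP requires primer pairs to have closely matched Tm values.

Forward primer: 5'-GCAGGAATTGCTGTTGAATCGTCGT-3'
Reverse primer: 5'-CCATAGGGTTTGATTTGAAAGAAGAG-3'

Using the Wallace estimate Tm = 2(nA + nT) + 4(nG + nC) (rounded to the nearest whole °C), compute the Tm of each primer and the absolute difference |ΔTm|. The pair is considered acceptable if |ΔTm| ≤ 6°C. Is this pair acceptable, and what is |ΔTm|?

Forward: A=5 T=8 G=8 C=4 → Tm = 2·13 + 4·12 = 74°C.
Reverse: A=9 T=7 G=8 C=2 → Tm = 2·16 + 4·10 = 72°C.
|ΔTm| = |74 − 72| = 2°C, ≤ 6°C.

|ΔTm| = 2°C; the pair is acceptable.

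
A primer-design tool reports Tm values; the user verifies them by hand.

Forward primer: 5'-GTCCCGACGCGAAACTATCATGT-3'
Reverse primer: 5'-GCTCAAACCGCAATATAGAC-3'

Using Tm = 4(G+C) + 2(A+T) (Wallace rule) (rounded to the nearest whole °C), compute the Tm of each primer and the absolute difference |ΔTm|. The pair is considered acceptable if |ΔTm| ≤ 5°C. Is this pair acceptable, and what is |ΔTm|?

|ΔTm| = 12°C; the pair is not acceptable.

Forward: A=6 T=5 G=5 C=7 → Tm = 2·11 + 4·12 = 70°C.
Reverse: A=8 T=3 G=3 C=6 → Tm = 2·11 + 4·9 = 58°C.
|ΔTm| = |70 − 58| = 12°C, > 5°C.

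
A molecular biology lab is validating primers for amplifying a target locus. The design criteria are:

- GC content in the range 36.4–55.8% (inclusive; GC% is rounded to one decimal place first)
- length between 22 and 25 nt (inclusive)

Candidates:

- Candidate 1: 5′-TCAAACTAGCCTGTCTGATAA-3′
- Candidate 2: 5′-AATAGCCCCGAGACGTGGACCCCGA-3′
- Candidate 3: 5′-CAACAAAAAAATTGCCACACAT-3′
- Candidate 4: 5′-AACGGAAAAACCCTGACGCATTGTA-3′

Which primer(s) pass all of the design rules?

Candidate 1 (21 nt, A=7 T=6 G=3 C=5): GC 8/21 = 38.1% ✓; length 21, outside 22–25 ✗ — fails.
Candidate 2 (25 nt, A=7 T=2 G=7 C=9): GC 16/25 = 64.0%, outside 36.4–55.8% ✗; length 25 ✓ — fails.
Candidate 3 (22 nt, A=12 T=3 G=1 C=6): GC 7/22 = 31.8%, outside 36.4–55.8% ✗; length 22 ✓ — fails.
Candidate 4 (25 nt, A=10 T=4 G=5 C=6): GC 11/25 = 44.0% ✓; length 25 ✓ — passes.

Candidate 4 only.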